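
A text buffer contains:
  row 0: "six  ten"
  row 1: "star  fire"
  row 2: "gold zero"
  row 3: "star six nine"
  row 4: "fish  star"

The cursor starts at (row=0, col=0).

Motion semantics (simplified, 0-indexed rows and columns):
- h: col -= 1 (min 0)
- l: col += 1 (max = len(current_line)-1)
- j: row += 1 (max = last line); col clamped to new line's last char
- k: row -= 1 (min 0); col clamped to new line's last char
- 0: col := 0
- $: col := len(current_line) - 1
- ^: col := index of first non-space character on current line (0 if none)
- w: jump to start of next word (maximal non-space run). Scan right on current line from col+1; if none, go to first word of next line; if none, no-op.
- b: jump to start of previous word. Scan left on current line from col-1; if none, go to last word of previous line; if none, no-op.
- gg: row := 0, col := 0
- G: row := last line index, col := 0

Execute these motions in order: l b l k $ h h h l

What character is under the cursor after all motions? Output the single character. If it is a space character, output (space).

After 1 (l): row=0 col=1 char='i'
After 2 (b): row=0 col=0 char='s'
After 3 (l): row=0 col=1 char='i'
After 4 (k): row=0 col=1 char='i'
After 5 ($): row=0 col=7 char='n'
After 6 (h): row=0 col=6 char='e'
After 7 (h): row=0 col=5 char='t'
After 8 (h): row=0 col=4 char='_'
After 9 (l): row=0 col=5 char='t'

Answer: t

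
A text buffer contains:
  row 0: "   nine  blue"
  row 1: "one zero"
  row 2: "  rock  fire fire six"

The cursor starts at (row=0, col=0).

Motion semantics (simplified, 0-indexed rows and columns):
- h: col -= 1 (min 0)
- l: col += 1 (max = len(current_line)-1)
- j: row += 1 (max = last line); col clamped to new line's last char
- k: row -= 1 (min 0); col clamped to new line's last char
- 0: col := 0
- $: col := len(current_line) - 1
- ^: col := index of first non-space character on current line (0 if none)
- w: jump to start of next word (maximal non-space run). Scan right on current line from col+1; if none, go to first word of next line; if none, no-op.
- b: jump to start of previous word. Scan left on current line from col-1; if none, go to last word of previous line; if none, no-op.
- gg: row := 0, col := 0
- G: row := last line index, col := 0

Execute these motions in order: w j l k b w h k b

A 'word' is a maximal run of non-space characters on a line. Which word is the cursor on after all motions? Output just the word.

After 1 (w): row=0 col=3 char='n'
After 2 (j): row=1 col=3 char='_'
After 3 (l): row=1 col=4 char='z'
After 4 (k): row=0 col=4 char='i'
After 5 (b): row=0 col=3 char='n'
After 6 (w): row=0 col=9 char='b'
After 7 (h): row=0 col=8 char='_'
After 8 (k): row=0 col=8 char='_'
After 9 (b): row=0 col=3 char='n'

Answer: nine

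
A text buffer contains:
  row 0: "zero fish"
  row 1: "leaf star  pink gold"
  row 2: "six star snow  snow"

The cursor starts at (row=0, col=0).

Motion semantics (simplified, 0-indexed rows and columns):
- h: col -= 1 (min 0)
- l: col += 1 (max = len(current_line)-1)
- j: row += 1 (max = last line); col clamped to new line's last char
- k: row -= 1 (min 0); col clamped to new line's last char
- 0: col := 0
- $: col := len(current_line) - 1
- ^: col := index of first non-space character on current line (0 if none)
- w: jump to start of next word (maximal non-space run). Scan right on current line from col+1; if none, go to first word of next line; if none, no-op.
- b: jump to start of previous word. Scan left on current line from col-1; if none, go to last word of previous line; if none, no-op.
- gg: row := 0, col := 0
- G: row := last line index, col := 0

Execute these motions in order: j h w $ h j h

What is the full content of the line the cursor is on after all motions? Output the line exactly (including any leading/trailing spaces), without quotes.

Answer: six star snow  snow

Derivation:
After 1 (j): row=1 col=0 char='l'
After 2 (h): row=1 col=0 char='l'
After 3 (w): row=1 col=5 char='s'
After 4 ($): row=1 col=19 char='d'
After 5 (h): row=1 col=18 char='l'
After 6 (j): row=2 col=18 char='w'
After 7 (h): row=2 col=17 char='o'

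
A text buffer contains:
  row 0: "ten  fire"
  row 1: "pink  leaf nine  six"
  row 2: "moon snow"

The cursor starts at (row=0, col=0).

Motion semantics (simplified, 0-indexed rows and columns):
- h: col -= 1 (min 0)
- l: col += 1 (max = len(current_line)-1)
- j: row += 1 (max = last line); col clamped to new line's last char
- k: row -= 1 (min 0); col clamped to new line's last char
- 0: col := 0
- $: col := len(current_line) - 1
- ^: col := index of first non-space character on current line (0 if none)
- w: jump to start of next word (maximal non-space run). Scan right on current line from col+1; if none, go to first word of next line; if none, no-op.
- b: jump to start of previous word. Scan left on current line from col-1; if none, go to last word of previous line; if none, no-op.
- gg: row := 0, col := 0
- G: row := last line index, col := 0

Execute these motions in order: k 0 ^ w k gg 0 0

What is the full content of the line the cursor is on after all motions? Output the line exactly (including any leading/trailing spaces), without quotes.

Answer: ten  fire

Derivation:
After 1 (k): row=0 col=0 char='t'
After 2 (0): row=0 col=0 char='t'
After 3 (^): row=0 col=0 char='t'
After 4 (w): row=0 col=5 char='f'
After 5 (k): row=0 col=5 char='f'
After 6 (gg): row=0 col=0 char='t'
After 7 (0): row=0 col=0 char='t'
After 8 (0): row=0 col=0 char='t'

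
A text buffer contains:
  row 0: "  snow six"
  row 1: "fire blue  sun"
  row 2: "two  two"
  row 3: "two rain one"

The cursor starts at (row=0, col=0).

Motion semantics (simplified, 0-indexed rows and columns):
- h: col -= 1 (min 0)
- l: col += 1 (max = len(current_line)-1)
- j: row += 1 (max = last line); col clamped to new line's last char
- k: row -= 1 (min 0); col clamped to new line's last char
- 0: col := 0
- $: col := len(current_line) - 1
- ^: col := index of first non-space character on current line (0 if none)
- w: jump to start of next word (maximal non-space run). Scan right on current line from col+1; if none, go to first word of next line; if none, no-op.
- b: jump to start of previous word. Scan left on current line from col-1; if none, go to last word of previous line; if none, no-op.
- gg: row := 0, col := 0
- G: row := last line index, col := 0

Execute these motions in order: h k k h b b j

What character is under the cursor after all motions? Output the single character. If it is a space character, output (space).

Answer: f

Derivation:
After 1 (h): row=0 col=0 char='_'
After 2 (k): row=0 col=0 char='_'
After 3 (k): row=0 col=0 char='_'
After 4 (h): row=0 col=0 char='_'
After 5 (b): row=0 col=0 char='_'
After 6 (b): row=0 col=0 char='_'
After 7 (j): row=1 col=0 char='f'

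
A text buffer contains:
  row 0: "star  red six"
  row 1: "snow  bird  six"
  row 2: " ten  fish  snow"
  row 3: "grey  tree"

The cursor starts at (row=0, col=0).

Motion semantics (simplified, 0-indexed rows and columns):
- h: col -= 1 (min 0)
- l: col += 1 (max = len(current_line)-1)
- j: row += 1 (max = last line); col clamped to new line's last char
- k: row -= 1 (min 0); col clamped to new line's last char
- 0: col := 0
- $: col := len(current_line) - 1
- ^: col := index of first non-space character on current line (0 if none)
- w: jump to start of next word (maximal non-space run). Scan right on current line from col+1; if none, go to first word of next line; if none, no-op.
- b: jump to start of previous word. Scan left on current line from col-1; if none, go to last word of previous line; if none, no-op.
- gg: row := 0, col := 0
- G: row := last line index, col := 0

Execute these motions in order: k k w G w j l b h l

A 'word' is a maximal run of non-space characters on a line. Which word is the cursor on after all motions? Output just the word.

Answer: tree

Derivation:
After 1 (k): row=0 col=0 char='s'
After 2 (k): row=0 col=0 char='s'
After 3 (w): row=0 col=6 char='r'
After 4 (G): row=3 col=0 char='g'
After 5 (w): row=3 col=6 char='t'
After 6 (j): row=3 col=6 char='t'
After 7 (l): row=3 col=7 char='r'
After 8 (b): row=3 col=6 char='t'
After 9 (h): row=3 col=5 char='_'
After 10 (l): row=3 col=6 char='t'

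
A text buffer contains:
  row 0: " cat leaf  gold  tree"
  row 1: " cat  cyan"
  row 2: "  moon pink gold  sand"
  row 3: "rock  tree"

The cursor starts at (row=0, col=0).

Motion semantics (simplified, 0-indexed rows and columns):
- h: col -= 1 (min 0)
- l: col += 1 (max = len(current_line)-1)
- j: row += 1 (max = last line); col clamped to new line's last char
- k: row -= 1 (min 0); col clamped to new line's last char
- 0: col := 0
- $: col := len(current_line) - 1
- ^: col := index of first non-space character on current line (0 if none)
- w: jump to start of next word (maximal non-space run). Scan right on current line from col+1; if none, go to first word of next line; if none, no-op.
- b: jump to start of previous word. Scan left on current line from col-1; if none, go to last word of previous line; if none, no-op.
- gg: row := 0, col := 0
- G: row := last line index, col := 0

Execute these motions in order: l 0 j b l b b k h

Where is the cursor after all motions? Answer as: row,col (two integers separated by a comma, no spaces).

After 1 (l): row=0 col=1 char='c'
After 2 (0): row=0 col=0 char='_'
After 3 (j): row=1 col=0 char='_'
After 4 (b): row=0 col=17 char='t'
After 5 (l): row=0 col=18 char='r'
After 6 (b): row=0 col=17 char='t'
After 7 (b): row=0 col=11 char='g'
After 8 (k): row=0 col=11 char='g'
After 9 (h): row=0 col=10 char='_'

Answer: 0,10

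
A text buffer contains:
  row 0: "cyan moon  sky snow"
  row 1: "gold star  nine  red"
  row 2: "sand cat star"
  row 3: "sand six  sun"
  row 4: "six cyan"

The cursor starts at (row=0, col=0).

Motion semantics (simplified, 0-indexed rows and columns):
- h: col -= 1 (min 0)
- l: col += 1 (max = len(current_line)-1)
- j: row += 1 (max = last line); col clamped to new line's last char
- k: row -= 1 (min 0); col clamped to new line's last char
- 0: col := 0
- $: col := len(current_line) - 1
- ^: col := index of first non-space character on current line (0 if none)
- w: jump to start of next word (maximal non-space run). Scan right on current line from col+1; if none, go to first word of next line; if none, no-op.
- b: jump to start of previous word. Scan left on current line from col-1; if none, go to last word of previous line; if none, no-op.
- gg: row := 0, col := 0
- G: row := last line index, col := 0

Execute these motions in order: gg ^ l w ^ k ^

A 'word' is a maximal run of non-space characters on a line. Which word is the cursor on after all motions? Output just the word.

Answer: cyan

Derivation:
After 1 (gg): row=0 col=0 char='c'
After 2 (^): row=0 col=0 char='c'
After 3 (l): row=0 col=1 char='y'
After 4 (w): row=0 col=5 char='m'
After 5 (^): row=0 col=0 char='c'
After 6 (k): row=0 col=0 char='c'
After 7 (^): row=0 col=0 char='c'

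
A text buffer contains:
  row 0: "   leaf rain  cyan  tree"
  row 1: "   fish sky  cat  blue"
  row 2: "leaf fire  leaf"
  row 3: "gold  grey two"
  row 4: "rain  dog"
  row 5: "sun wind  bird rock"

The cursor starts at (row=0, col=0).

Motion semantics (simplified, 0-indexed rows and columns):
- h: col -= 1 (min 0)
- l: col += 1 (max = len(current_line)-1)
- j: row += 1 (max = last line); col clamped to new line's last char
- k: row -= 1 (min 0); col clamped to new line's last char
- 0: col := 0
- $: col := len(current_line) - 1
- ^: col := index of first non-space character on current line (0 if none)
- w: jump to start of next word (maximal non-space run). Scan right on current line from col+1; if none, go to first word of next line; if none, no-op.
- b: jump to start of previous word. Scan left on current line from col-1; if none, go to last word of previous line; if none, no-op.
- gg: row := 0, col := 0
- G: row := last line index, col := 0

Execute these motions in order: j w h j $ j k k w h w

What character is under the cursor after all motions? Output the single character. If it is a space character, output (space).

Answer: b

Derivation:
After 1 (j): row=1 col=0 char='_'
After 2 (w): row=1 col=3 char='f'
After 3 (h): row=1 col=2 char='_'
After 4 (j): row=2 col=2 char='a'
After 5 ($): row=2 col=14 char='f'
After 6 (j): row=3 col=13 char='o'
After 7 (k): row=2 col=13 char='a'
After 8 (k): row=1 col=13 char='c'
After 9 (w): row=1 col=18 char='b'
After 10 (h): row=1 col=17 char='_'
After 11 (w): row=1 col=18 char='b'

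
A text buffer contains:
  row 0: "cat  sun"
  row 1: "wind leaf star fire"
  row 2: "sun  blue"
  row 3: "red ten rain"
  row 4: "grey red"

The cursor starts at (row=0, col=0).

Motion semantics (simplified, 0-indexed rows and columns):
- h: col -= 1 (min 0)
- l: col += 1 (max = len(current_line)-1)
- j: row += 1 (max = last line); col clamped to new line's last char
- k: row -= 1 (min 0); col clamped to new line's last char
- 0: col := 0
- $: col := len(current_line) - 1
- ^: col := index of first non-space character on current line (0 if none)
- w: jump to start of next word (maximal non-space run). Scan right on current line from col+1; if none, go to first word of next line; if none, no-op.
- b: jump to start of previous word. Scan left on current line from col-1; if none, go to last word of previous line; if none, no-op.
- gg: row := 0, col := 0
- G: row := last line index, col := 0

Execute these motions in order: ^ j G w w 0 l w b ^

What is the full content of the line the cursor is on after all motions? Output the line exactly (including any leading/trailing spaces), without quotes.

After 1 (^): row=0 col=0 char='c'
After 2 (j): row=1 col=0 char='w'
After 3 (G): row=4 col=0 char='g'
After 4 (w): row=4 col=5 char='r'
After 5 (w): row=4 col=5 char='r'
After 6 (0): row=4 col=0 char='g'
After 7 (l): row=4 col=1 char='r'
After 8 (w): row=4 col=5 char='r'
After 9 (b): row=4 col=0 char='g'
After 10 (^): row=4 col=0 char='g'

Answer: grey red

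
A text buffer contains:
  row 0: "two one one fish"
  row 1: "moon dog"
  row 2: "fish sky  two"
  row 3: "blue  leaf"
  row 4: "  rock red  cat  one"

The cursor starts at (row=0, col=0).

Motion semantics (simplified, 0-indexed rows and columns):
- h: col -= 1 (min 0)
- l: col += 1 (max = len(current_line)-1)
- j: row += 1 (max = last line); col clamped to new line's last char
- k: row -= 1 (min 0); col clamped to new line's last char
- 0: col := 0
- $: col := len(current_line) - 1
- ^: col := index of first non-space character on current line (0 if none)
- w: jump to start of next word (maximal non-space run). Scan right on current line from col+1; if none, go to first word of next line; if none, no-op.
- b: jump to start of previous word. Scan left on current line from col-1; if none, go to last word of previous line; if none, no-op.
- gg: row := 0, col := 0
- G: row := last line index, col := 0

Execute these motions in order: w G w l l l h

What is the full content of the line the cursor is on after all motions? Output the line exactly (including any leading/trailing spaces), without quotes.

Answer:   rock red  cat  one

Derivation:
After 1 (w): row=0 col=4 char='o'
After 2 (G): row=4 col=0 char='_'
After 3 (w): row=4 col=2 char='r'
After 4 (l): row=4 col=3 char='o'
After 5 (l): row=4 col=4 char='c'
After 6 (l): row=4 col=5 char='k'
After 7 (h): row=4 col=4 char='c'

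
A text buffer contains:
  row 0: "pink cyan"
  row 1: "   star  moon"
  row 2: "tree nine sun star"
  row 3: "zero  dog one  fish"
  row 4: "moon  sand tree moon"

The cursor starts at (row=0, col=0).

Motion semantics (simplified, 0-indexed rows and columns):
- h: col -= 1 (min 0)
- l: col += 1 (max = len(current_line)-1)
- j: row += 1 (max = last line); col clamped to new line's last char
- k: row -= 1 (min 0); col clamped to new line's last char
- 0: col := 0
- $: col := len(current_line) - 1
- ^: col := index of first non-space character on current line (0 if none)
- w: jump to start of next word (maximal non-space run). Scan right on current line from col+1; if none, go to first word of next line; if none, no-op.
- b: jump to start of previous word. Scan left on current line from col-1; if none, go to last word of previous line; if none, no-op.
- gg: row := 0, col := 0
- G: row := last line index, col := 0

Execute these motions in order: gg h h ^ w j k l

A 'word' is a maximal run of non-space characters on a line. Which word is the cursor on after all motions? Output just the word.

Answer: cyan

Derivation:
After 1 (gg): row=0 col=0 char='p'
After 2 (h): row=0 col=0 char='p'
After 3 (h): row=0 col=0 char='p'
After 4 (^): row=0 col=0 char='p'
After 5 (w): row=0 col=5 char='c'
After 6 (j): row=1 col=5 char='a'
After 7 (k): row=0 col=5 char='c'
After 8 (l): row=0 col=6 char='y'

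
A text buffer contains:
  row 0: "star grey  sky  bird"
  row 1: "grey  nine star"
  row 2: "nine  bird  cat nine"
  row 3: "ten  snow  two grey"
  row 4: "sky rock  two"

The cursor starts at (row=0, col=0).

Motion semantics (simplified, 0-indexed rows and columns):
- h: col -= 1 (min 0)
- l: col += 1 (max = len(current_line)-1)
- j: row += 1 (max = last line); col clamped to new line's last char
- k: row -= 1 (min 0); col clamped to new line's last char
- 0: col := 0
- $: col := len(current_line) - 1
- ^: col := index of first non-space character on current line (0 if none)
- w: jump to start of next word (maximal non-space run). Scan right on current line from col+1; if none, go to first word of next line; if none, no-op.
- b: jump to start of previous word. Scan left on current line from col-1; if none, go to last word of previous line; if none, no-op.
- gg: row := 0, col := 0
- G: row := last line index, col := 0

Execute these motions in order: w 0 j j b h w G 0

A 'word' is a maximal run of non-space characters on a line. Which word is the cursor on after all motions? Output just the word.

Answer: sky

Derivation:
After 1 (w): row=0 col=5 char='g'
After 2 (0): row=0 col=0 char='s'
After 3 (j): row=1 col=0 char='g'
After 4 (j): row=2 col=0 char='n'
After 5 (b): row=1 col=11 char='s'
After 6 (h): row=1 col=10 char='_'
After 7 (w): row=1 col=11 char='s'
After 8 (G): row=4 col=0 char='s'
After 9 (0): row=4 col=0 char='s'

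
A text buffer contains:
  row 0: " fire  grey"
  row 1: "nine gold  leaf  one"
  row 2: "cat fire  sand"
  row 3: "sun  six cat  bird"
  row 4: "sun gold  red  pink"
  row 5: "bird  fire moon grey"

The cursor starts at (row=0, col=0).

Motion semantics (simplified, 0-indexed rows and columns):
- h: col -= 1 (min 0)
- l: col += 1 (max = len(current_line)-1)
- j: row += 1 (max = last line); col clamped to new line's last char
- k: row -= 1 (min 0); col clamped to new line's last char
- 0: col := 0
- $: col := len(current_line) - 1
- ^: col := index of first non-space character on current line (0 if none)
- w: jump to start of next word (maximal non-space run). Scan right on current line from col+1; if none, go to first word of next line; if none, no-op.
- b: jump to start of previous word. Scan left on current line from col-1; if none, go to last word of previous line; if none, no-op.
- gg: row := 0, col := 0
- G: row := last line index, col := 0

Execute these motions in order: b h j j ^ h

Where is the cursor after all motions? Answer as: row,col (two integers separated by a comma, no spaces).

After 1 (b): row=0 col=0 char='_'
After 2 (h): row=0 col=0 char='_'
After 3 (j): row=1 col=0 char='n'
After 4 (j): row=2 col=0 char='c'
After 5 (^): row=2 col=0 char='c'
After 6 (h): row=2 col=0 char='c'

Answer: 2,0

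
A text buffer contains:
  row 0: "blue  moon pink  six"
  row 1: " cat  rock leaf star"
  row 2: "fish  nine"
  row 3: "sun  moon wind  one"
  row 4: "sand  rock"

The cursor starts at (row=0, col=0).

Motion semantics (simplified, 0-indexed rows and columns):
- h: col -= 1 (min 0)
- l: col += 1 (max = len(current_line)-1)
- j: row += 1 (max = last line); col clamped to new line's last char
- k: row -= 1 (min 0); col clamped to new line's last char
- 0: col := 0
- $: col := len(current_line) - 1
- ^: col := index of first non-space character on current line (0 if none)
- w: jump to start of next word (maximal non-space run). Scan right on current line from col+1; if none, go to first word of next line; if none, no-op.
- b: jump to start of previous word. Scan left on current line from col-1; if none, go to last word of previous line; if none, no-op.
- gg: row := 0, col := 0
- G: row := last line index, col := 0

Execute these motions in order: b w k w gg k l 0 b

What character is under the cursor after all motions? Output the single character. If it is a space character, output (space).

Answer: b

Derivation:
After 1 (b): row=0 col=0 char='b'
After 2 (w): row=0 col=6 char='m'
After 3 (k): row=0 col=6 char='m'
After 4 (w): row=0 col=11 char='p'
After 5 (gg): row=0 col=0 char='b'
After 6 (k): row=0 col=0 char='b'
After 7 (l): row=0 col=1 char='l'
After 8 (0): row=0 col=0 char='b'
After 9 (b): row=0 col=0 char='b'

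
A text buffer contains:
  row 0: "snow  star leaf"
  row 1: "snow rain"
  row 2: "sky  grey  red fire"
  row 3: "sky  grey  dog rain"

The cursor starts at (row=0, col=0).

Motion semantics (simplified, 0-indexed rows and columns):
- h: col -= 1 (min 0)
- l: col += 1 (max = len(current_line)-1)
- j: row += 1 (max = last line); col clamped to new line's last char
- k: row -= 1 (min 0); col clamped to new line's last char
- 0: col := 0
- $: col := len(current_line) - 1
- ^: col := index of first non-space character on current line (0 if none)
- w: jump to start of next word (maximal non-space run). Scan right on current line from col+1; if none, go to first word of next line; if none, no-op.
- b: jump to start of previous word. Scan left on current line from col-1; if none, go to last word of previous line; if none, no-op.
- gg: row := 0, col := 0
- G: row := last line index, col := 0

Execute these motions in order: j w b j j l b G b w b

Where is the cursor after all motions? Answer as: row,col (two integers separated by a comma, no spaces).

After 1 (j): row=1 col=0 char='s'
After 2 (w): row=1 col=5 char='r'
After 3 (b): row=1 col=0 char='s'
After 4 (j): row=2 col=0 char='s'
After 5 (j): row=3 col=0 char='s'
After 6 (l): row=3 col=1 char='k'
After 7 (b): row=3 col=0 char='s'
After 8 (G): row=3 col=0 char='s'
After 9 (b): row=2 col=15 char='f'
After 10 (w): row=3 col=0 char='s'
After 11 (b): row=2 col=15 char='f'

Answer: 2,15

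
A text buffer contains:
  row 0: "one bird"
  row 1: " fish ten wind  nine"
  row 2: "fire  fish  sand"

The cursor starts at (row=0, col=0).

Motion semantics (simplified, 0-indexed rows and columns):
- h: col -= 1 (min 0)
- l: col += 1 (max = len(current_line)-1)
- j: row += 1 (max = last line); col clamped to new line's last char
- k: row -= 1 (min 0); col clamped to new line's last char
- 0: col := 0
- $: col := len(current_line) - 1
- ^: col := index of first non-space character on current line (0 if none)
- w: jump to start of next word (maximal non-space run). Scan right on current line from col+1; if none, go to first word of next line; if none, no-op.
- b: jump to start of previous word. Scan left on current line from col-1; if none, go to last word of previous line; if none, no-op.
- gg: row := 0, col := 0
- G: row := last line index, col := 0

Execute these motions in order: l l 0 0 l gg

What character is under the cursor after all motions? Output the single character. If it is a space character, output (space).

After 1 (l): row=0 col=1 char='n'
After 2 (l): row=0 col=2 char='e'
After 3 (0): row=0 col=0 char='o'
After 4 (0): row=0 col=0 char='o'
After 5 (l): row=0 col=1 char='n'
After 6 (gg): row=0 col=0 char='o'

Answer: o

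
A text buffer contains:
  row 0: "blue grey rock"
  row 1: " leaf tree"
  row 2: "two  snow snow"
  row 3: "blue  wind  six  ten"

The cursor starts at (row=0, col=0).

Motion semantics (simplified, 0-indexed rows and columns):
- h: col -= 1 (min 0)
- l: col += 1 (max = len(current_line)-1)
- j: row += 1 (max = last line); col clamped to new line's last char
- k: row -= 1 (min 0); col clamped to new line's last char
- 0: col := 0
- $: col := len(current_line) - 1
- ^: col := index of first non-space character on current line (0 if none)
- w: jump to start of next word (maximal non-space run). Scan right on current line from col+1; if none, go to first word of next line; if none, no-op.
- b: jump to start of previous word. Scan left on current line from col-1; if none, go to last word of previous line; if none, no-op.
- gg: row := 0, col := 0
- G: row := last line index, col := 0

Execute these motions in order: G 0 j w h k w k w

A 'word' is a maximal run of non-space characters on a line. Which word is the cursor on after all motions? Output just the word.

After 1 (G): row=3 col=0 char='b'
After 2 (0): row=3 col=0 char='b'
After 3 (j): row=3 col=0 char='b'
After 4 (w): row=3 col=6 char='w'
After 5 (h): row=3 col=5 char='_'
After 6 (k): row=2 col=5 char='s'
After 7 (w): row=2 col=10 char='s'
After 8 (k): row=1 col=9 char='e'
After 9 (w): row=2 col=0 char='t'

Answer: two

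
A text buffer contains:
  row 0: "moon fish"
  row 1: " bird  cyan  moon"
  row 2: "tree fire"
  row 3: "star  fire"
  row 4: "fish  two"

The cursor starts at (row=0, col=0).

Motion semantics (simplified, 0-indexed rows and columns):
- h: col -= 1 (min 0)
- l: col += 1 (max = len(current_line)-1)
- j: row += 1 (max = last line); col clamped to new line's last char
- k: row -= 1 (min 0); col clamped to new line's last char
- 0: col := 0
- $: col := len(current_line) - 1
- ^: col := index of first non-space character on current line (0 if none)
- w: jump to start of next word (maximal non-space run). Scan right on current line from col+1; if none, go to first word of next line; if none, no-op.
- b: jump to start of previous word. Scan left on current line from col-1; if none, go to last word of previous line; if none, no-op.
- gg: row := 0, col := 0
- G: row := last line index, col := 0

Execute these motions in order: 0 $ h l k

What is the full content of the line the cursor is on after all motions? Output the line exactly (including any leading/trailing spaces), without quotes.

Answer: moon fish

Derivation:
After 1 (0): row=0 col=0 char='m'
After 2 ($): row=0 col=8 char='h'
After 3 (h): row=0 col=7 char='s'
After 4 (l): row=0 col=8 char='h'
After 5 (k): row=0 col=8 char='h'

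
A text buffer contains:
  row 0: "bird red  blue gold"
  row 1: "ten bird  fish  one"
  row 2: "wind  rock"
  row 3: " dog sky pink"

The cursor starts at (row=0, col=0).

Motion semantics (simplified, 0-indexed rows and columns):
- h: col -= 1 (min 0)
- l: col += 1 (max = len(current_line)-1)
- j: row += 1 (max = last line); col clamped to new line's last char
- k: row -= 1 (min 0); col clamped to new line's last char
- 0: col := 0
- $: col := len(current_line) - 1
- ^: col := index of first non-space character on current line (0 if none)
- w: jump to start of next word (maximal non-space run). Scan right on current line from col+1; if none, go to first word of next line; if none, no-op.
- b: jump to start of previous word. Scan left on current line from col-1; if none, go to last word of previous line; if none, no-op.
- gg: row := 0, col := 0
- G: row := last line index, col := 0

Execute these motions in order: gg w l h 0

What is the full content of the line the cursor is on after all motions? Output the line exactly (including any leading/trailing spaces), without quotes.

Answer: bird red  blue gold

Derivation:
After 1 (gg): row=0 col=0 char='b'
After 2 (w): row=0 col=5 char='r'
After 3 (l): row=0 col=6 char='e'
After 4 (h): row=0 col=5 char='r'
After 5 (0): row=0 col=0 char='b'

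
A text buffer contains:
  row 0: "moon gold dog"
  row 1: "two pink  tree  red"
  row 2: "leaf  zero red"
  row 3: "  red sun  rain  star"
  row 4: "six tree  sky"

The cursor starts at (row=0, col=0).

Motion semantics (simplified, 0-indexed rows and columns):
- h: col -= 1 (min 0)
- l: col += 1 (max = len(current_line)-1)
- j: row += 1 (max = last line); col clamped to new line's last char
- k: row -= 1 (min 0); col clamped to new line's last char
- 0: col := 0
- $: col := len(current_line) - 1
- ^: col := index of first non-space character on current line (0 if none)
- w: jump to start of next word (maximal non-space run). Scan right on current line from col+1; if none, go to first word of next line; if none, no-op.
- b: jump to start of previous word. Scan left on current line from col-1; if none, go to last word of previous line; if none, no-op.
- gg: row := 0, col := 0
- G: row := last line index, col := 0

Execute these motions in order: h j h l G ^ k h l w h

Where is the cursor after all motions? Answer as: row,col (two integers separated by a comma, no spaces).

After 1 (h): row=0 col=0 char='m'
After 2 (j): row=1 col=0 char='t'
After 3 (h): row=1 col=0 char='t'
After 4 (l): row=1 col=1 char='w'
After 5 (G): row=4 col=0 char='s'
After 6 (^): row=4 col=0 char='s'
After 7 (k): row=3 col=0 char='_'
After 8 (h): row=3 col=0 char='_'
After 9 (l): row=3 col=1 char='_'
After 10 (w): row=3 col=2 char='r'
After 11 (h): row=3 col=1 char='_'

Answer: 3,1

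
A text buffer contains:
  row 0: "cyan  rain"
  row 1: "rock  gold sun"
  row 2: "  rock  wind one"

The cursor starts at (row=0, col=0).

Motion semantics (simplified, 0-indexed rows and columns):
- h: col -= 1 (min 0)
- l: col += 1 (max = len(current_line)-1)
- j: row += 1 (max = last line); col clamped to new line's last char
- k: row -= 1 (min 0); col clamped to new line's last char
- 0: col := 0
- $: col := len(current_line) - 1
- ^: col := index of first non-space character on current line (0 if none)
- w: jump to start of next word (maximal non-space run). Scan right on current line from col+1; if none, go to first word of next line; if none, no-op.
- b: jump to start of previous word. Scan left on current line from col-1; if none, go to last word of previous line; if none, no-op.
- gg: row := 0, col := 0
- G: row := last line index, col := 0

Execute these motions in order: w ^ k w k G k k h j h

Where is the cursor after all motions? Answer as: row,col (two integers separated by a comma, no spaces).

After 1 (w): row=0 col=6 char='r'
After 2 (^): row=0 col=0 char='c'
After 3 (k): row=0 col=0 char='c'
After 4 (w): row=0 col=6 char='r'
After 5 (k): row=0 col=6 char='r'
After 6 (G): row=2 col=0 char='_'
After 7 (k): row=1 col=0 char='r'
After 8 (k): row=0 col=0 char='c'
After 9 (h): row=0 col=0 char='c'
After 10 (j): row=1 col=0 char='r'
After 11 (h): row=1 col=0 char='r'

Answer: 1,0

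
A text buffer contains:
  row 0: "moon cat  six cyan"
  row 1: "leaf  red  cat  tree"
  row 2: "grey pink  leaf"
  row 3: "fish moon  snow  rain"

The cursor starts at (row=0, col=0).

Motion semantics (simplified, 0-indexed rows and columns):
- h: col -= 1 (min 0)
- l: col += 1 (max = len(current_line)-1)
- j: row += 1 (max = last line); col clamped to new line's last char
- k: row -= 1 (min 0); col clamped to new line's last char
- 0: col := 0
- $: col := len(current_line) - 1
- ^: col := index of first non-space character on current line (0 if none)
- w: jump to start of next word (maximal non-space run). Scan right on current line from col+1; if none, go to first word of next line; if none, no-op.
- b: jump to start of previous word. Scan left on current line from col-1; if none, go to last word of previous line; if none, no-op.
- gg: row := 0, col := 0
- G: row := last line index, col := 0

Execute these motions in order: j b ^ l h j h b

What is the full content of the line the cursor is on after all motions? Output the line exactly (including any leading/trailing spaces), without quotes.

Answer: moon cat  six cyan

Derivation:
After 1 (j): row=1 col=0 char='l'
After 2 (b): row=0 col=14 char='c'
After 3 (^): row=0 col=0 char='m'
After 4 (l): row=0 col=1 char='o'
After 5 (h): row=0 col=0 char='m'
After 6 (j): row=1 col=0 char='l'
After 7 (h): row=1 col=0 char='l'
After 8 (b): row=0 col=14 char='c'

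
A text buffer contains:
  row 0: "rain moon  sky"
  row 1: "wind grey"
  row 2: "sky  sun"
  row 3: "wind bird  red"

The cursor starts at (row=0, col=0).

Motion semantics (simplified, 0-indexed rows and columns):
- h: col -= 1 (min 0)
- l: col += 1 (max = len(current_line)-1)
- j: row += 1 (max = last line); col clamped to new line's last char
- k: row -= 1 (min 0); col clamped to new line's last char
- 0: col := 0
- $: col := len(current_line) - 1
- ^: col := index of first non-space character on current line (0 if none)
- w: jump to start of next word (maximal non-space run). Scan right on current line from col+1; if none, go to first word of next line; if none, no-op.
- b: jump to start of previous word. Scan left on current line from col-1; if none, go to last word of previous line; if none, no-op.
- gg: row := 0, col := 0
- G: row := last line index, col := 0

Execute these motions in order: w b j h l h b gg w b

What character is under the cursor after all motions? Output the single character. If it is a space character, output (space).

After 1 (w): row=0 col=5 char='m'
After 2 (b): row=0 col=0 char='r'
After 3 (j): row=1 col=0 char='w'
After 4 (h): row=1 col=0 char='w'
After 5 (l): row=1 col=1 char='i'
After 6 (h): row=1 col=0 char='w'
After 7 (b): row=0 col=11 char='s'
After 8 (gg): row=0 col=0 char='r'
After 9 (w): row=0 col=5 char='m'
After 10 (b): row=0 col=0 char='r'

Answer: r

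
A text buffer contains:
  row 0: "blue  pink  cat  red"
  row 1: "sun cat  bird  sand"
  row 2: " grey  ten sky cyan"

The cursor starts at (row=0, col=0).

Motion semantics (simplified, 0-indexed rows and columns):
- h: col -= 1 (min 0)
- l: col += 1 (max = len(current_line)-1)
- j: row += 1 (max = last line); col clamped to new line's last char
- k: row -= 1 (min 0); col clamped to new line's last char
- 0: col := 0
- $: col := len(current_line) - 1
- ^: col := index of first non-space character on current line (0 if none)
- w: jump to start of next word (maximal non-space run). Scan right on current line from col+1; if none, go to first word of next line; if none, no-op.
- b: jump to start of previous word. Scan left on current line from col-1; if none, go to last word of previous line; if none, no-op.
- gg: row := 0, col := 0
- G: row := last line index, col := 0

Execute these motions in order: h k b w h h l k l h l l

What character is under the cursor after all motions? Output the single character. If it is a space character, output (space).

After 1 (h): row=0 col=0 char='b'
After 2 (k): row=0 col=0 char='b'
After 3 (b): row=0 col=0 char='b'
After 4 (w): row=0 col=6 char='p'
After 5 (h): row=0 col=5 char='_'
After 6 (h): row=0 col=4 char='_'
After 7 (l): row=0 col=5 char='_'
After 8 (k): row=0 col=5 char='_'
After 9 (l): row=0 col=6 char='p'
After 10 (h): row=0 col=5 char='_'
After 11 (l): row=0 col=6 char='p'
After 12 (l): row=0 col=7 char='i'

Answer: i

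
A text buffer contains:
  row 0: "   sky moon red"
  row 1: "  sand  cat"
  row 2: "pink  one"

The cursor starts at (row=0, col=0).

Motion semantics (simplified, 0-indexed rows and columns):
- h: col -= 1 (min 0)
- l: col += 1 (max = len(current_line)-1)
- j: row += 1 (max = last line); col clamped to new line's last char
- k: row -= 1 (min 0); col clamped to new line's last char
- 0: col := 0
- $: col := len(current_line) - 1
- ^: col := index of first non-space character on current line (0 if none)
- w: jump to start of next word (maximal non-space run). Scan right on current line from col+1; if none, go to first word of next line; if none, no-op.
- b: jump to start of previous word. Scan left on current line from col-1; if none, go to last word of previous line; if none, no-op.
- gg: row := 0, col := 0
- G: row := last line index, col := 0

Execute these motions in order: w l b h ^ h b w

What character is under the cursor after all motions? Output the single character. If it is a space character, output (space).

Answer: s

Derivation:
After 1 (w): row=0 col=3 char='s'
After 2 (l): row=0 col=4 char='k'
After 3 (b): row=0 col=3 char='s'
After 4 (h): row=0 col=2 char='_'
After 5 (^): row=0 col=3 char='s'
After 6 (h): row=0 col=2 char='_'
After 7 (b): row=0 col=2 char='_'
After 8 (w): row=0 col=3 char='s'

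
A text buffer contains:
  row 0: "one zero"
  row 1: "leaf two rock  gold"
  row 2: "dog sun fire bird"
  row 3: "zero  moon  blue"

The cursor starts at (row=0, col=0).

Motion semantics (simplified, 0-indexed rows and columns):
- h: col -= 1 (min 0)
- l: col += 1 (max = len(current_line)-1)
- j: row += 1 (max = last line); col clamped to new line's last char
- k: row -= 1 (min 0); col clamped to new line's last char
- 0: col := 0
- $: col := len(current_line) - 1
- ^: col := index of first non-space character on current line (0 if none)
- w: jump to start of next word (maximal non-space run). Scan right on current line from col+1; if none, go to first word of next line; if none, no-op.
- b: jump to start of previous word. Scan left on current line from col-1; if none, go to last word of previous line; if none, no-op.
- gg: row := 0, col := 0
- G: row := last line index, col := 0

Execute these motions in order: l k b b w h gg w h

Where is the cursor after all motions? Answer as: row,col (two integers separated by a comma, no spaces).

Answer: 0,3

Derivation:
After 1 (l): row=0 col=1 char='n'
After 2 (k): row=0 col=1 char='n'
After 3 (b): row=0 col=0 char='o'
After 4 (b): row=0 col=0 char='o'
After 5 (w): row=0 col=4 char='z'
After 6 (h): row=0 col=3 char='_'
After 7 (gg): row=0 col=0 char='o'
After 8 (w): row=0 col=4 char='z'
After 9 (h): row=0 col=3 char='_'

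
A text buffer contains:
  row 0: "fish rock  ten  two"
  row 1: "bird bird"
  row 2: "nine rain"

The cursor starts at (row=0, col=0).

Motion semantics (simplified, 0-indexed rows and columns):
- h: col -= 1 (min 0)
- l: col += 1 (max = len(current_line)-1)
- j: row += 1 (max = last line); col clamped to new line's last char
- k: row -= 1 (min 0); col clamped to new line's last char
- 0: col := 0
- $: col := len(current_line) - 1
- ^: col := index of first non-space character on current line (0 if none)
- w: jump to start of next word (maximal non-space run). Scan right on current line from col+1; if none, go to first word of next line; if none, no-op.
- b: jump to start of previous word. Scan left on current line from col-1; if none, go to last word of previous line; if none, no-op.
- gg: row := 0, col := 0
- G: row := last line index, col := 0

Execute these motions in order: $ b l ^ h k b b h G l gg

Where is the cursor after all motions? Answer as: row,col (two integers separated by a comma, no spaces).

After 1 ($): row=0 col=18 char='o'
After 2 (b): row=0 col=16 char='t'
After 3 (l): row=0 col=17 char='w'
After 4 (^): row=0 col=0 char='f'
After 5 (h): row=0 col=0 char='f'
After 6 (k): row=0 col=0 char='f'
After 7 (b): row=0 col=0 char='f'
After 8 (b): row=0 col=0 char='f'
After 9 (h): row=0 col=0 char='f'
After 10 (G): row=2 col=0 char='n'
After 11 (l): row=2 col=1 char='i'
After 12 (gg): row=0 col=0 char='f'

Answer: 0,0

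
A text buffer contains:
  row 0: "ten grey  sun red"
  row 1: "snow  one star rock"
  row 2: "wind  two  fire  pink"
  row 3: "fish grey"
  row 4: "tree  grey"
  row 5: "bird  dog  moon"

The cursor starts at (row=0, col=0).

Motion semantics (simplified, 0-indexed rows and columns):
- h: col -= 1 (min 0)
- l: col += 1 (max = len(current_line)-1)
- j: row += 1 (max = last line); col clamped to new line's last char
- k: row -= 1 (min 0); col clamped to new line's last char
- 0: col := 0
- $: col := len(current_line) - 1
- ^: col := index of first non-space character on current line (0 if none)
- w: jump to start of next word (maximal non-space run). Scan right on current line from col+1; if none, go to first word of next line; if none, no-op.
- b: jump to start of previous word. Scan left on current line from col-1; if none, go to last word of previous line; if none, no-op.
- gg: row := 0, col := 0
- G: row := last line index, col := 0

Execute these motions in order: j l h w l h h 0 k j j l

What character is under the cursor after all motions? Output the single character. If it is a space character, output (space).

After 1 (j): row=1 col=0 char='s'
After 2 (l): row=1 col=1 char='n'
After 3 (h): row=1 col=0 char='s'
After 4 (w): row=1 col=6 char='o'
After 5 (l): row=1 col=7 char='n'
After 6 (h): row=1 col=6 char='o'
After 7 (h): row=1 col=5 char='_'
After 8 (0): row=1 col=0 char='s'
After 9 (k): row=0 col=0 char='t'
After 10 (j): row=1 col=0 char='s'
After 11 (j): row=2 col=0 char='w'
After 12 (l): row=2 col=1 char='i'

Answer: i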